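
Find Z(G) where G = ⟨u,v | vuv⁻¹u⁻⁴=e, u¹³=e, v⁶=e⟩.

An element z ∈ Z(G) iff z commutes with every generator.
For example e is central: e·u = u = u·e; e·v = v = v·e.
Whereas u ∉ Z(G) since u·v = uv ≠ u⁴v = v·u.
Checking each of the 78 elements this way gives Z(G) = {e}, of order 1.

Answer: {e}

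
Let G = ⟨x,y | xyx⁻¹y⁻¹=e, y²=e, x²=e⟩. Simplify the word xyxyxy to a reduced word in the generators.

Multiply left to right, reducing at each step:
  x · y = xy
  (xy) · x = y
  y · y = e
  e · x = x
  x · y = xy

Answer: xy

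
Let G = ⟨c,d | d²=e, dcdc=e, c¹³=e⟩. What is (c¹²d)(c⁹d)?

Compute (c¹²d) · (c⁹d) by multiplying left to right and reducing via the relations at each step:
  (c¹²d) · c⁹ = c³d
  (c³d) · d = c³

Answer: c³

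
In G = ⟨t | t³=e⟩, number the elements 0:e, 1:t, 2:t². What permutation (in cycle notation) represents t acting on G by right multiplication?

(0 1 2)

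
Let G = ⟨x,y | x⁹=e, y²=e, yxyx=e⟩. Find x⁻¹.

The order of x is 9 (smallest k with xᵏ = e), so x⁻¹ = x⁸ = x⁸.
Check: x · (x⁸) → x · x⁸ = e, giving e as required.

Answer: x⁸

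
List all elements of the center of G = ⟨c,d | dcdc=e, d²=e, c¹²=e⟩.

An element z ∈ Z(G) iff z commutes with every generator.
For example c⁶ is central: (c⁶)·c = c⁷ = c·(c⁶); (c⁶)·d = c⁶d = d·(c⁶).
Whereas c ∉ Z(G) since c·d = cd ≠ c¹¹d = d·c.
Checking each of the 24 elements this way gives Z(G) = {e, c⁶}, of order 2.

Answer: {e, c⁶}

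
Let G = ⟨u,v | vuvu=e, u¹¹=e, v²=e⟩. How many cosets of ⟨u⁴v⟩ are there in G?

First find ord(u⁴v) by computing successive powers:
  (u⁴v)¹ = u⁴v, (u⁴v)² = e.
So |⟨u⁴v⟩| = ord(u⁴v) = 2. With |G| = 22, by Lagrange [G : ⟨u⁴v⟩] = 22/2 = 11.

Answer: 11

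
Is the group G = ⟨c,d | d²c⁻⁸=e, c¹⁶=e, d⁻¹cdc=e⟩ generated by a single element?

Every cyclic group is abelian. But c·d = cd while d·c = c⁷d⁻¹, so c·d ≠ d·c and G is not abelian. Hence G is not cyclic.

Answer: No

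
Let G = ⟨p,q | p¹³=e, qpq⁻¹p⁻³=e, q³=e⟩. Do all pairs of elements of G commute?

p·q = pq but q·p = p³q, so p·q ≠ q·p and G is not abelian.

Answer: No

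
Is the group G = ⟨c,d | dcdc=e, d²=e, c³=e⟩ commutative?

c·d = cd but d·c = c²d, so c·d ≠ d·c and G is not abelian.

Answer: No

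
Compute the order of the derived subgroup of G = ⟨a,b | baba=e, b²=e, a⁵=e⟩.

G' = [G, G] is generated by all commutators. The generator-pair commutators are: [a, b] = a².
The subgroup they normally generate is {e, a, a², a³, a⁴}, of order 5.
Check: |G/G'| = 10/5 = 2 is the order of the abelianisation.

Answer: 5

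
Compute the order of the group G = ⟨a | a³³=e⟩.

G is generated by a single element, so G is cyclic. The relator gives a³³ = e and no smaller power is forced to be e, so the 33 powers {a, e, a², a³, a⁴, a⁵, a⁶, a⁷, a⁸, a⁹, a²², a²³, a²¹, a²⁰, a²⁴, a²⁵, a²⁶, a²⁷, a²⁸, a²⁹, a³², a³¹, a³⁰, a¹², a¹³, a¹¹, a¹⁰, a¹⁴, a¹⁵, a¹⁶, a¹⁷, a¹⁸, a¹⁹} are distinct. Hence |G| = 33.

Answer: 33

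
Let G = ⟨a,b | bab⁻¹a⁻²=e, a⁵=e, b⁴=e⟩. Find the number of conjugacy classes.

The conjugacy classes (representative and size) are:
  [e] (size 1), [a⁴] (size 4), [a²b] (size 5), [b²] (size 5), [a³b³] (size 5).
Class equation: 1 + 4 + 5 + 5 + 5 = 20 = |G|. So G has 5 conjugacy classes.

Answer: 5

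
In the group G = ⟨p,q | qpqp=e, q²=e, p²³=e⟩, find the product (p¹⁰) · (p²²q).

Compute (p¹⁰) · (p²²q) by multiplying left to right and reducing via the relations at each step:
  (p¹⁰) · p²² = p⁹
  (p⁹) · q = p⁹q

Answer: p⁹q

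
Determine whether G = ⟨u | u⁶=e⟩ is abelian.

G has a single generator, so G is cyclic and hence abelian.

Answer: Yes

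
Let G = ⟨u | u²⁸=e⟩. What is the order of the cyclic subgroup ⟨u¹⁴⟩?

|⟨u¹⁴⟩| equals the order of u¹⁴. Compute successive powers until reaching e:
  (u¹⁴)¹ = u¹⁴, (u¹⁴)² = e.
The smallest positive k with (u¹⁴)ᵏ = e is 2, so |⟨u¹⁴⟩| = 2.

Answer: 2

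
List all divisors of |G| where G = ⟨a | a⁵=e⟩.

|G| = 5 = 5. By Lagrange's theorem the order of any subgroup divides 5; the divisors of 5 are 1, 5.

Answer: 1, 5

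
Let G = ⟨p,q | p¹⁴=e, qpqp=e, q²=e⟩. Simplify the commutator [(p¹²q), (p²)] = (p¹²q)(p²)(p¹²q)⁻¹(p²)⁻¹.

[(p¹²q), (p²)] = (p¹²q)·(p²)·(p¹²q)⁻¹·(p²)⁻¹.
  (p¹²q) · (p²) = p¹⁰q
  (p¹⁰q) · (p¹²q) = p¹²
  (p¹²) · (p¹²) = p¹⁰

Answer: p¹⁰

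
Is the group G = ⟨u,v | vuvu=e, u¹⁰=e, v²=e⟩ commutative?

u·v = uv but v·u = u⁹v, so u·v ≠ v·u and G is not abelian.

Answer: No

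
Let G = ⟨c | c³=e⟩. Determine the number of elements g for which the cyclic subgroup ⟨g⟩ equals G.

G is cyclic of order 3. An element generates G iff its order is 3, and a cyclic group of order 3 has exactly φ(3) = 2 such elements.

Answer: 2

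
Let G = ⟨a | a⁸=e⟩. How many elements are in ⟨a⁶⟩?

|⟨a⁶⟩| equals the order of a⁶. Compute successive powers until reaching e:
  (a⁶)¹ = a⁶, (a⁶)² = a⁴, (a⁶)³ = a², (a⁶)⁴ = e.
The smallest positive k with (a⁶)ᵏ = e is 4, so |⟨a⁶⟩| = 4.

Answer: 4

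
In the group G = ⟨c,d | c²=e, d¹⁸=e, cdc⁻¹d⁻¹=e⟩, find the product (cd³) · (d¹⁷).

Compute (cd³) · (d¹⁷) by multiplying left to right and reducing via the relations at each step:
  (cd³) · d¹⁷ = cd²

Answer: cd²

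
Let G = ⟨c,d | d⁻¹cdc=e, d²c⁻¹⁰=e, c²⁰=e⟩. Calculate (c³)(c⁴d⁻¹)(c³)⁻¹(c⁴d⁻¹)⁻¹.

[(c³), (c⁴d⁻¹)] = (c³)·(c⁴d⁻¹)·(c³)⁻¹·(c⁴d⁻¹)⁻¹.
  (c³) · (c⁴d⁻¹) = c⁷d⁻¹
  (c⁷d⁻¹) · (c¹⁷) = d
  d · (c⁴d) = c⁶

Answer: c⁶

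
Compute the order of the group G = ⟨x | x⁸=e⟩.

G is generated by a single element, so G is cyclic. The relator gives x⁸ = e and no smaller power is forced to be e, so the 8 powers {e, x, x², x³, x⁴, x⁵, x⁶, x⁷} are distinct. Hence |G| = 8.

Answer: 8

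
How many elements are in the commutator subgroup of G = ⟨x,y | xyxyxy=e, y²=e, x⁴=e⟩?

G' = [G, G] is generated by all commutators. The generator-pair commutators are: [x, y] = x²yx.
The subgroup they normally generate is {e, x², xy, yx³, x²yx, x³y, x²yx³, yx, xyx², yx²y, x²yx²y, x³yx²}, of order 12.
Check: |G/G'| = 24/12 = 2 is the order of the abelianisation.

Answer: 12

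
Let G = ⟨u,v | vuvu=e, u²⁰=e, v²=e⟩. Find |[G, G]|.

G' = [G, G] is generated by all commutators. The generator-pair commutators are: [u, v] = u².
The subgroup they normally generate is {e, u², u⁴, u⁶, u⁸, u¹⁰, u¹², u¹⁴, u¹⁶, u¹⁸}, of order 10.
Check: |G/G'| = 40/10 = 4 is the order of the abelianisation.

Answer: 10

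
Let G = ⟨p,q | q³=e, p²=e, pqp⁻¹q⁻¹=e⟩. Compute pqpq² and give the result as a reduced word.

Multiply left to right, reducing at each step:
  p · q = pq
  (pq) · p = q
  q · q² = e

Answer: e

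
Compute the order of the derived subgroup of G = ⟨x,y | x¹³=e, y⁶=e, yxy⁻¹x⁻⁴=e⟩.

G' = [G, G] is generated by all commutators. The generator-pair commutators are: [x, y] = x¹⁰.
The subgroup they normally generate is {e, x, x², x³, x⁴, x⁵, x⁶, x⁷, x⁸, x⁹, x¹⁰, x¹¹, x¹²}, of order 13.
Check: |G/G'| = 78/13 = 6 is the order of the abelianisation.

Answer: 13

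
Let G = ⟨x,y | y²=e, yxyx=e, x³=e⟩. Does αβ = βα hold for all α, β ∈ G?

x·y = xy but y·x = x²y, so x·y ≠ y·x and G is not abelian.

Answer: No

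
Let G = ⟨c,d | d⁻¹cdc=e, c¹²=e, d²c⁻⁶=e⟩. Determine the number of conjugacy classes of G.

The conjugacy classes (representative and size) are:
  [e] (size 1), [c¹¹] (size 2), [c²] (size 2), [c⁹] (size 2), [c⁴] (size 2), [c⁵] (size 2), [c⁶] (size 1), [c²d] (size 6), [cd] (size 6).
Class equation: 1 + 2 + 2 + 2 + 2 + 2 + 1 + 6 + 6 = 24 = |G|. So G has 9 conjugacy classes.

Answer: 9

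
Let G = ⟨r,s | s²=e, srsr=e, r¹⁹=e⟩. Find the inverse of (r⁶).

The order of (r⁶) is 19 (smallest k with (r⁶)ᵏ = e), so (r⁶)⁻¹ = (r⁶)¹⁸ = r¹³.
Check: (r⁶) · (r¹³) → (r⁶) · r¹³ = e, giving e as required.

Answer: r¹³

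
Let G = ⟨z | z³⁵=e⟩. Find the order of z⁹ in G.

Compute successive powers until reaching e:
  (z⁹)¹ = z⁹, (z⁹)² = z¹⁸, (z⁹)³ = z²⁷, (z⁹)⁴ = z, (z⁹)⁵ = z¹⁰, (z⁹)⁶ = z¹⁹, (z⁹)⁷ = z²⁸, (z⁹)⁸ = z², (z⁹)⁹ = z¹¹, (z⁹)¹⁰ = z²⁰, (z⁹)¹¹ = z²⁹, (z⁹)¹² = z³, (z⁹)¹³ = z¹², (z⁹)¹⁴ = z²¹, (z⁹)¹⁵ = z³⁰, (z⁹)¹⁶ = z⁴, (z⁹)¹⁷ = z¹³, (z⁹)¹⁸ = z²², (z⁹)¹⁹ = z³¹, (z⁹)²⁰ = z⁵, (z⁹)²¹ = z¹⁴, (z⁹)²² = z²³, (z⁹)²³ = z³², (z⁹)²⁴ = z⁶, (z⁹)²⁵ = z¹⁵, (z⁹)²⁶ = z²⁴, (z⁹)²⁷ = z³³, (z⁹)²⁸ = z⁷, (z⁹)²⁹ = z¹⁶, (z⁹)³⁰ = z²⁵, (z⁹)³¹ = z³⁴, (z⁹)³² = z⁸, (z⁹)³³ = z¹⁷, (z⁹)³⁴ = z²⁶, (z⁹)³⁵ = e.
The smallest positive k with (z⁹)ᵏ = e is 35.

Answer: 35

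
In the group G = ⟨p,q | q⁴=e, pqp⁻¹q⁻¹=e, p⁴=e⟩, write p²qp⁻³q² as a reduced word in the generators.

Multiply left to right, reducing at each step:
  (p²) · q = p²q
  (p²q) · p⁻³ = p³q
  (p³q) · q² = p³q³

Answer: p³q³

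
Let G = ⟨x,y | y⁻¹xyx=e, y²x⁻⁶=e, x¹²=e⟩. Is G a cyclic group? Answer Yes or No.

Every cyclic group is abelian. But x·y = xy while y·x = x⁵y⁻¹, so x·y ≠ y·x and G is not abelian. Hence G is not cyclic.

Answer: No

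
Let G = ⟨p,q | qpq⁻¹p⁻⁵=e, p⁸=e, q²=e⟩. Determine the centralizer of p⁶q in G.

⟨p⁶q⟩ ⊆ C_G(p⁶q) since powers of p⁶q commute with p⁶q; so |C_G(p⁶q)| ≥ |⟨p⁶q⟩| = 4.
By orbit–stabilizer, |C_G(p⁶q)| = |G| / |conj. class of p⁶q| = 16 / 2 = 8.
The 8 elements commuting with p⁶q are {e, p², p⁴, p⁶, q, p⁶q, p²q, p⁴q}.

Answer: {e, p², p⁴, p⁶, q, p⁶q, p²q, p⁴q}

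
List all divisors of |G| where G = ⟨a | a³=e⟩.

|G| = 3 = 3. By Lagrange's theorem the order of any subgroup divides 3; the divisors of 3 are 1, 3.

Answer: 1, 3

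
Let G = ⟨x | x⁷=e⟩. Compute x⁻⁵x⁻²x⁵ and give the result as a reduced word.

Multiply left to right, reducing at each step:
  (x²) · x⁻² = e
  e · x⁵ = x⁵

Answer: x⁵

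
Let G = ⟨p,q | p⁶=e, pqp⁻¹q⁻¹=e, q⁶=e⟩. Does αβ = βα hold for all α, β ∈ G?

Each pair of generators commutes: p·q = pq = q·p. Since the generators pairwise commute, every element of G commutes with every other, so G is abelian.

Answer: Yes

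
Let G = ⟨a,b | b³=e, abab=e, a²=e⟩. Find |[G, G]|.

G' = [G, G] is generated by all commutators. The generator-pair commutators are: [a, b] = b.
The subgroup they normally generate is {e, b, b²}, of order 3.
Check: |G/G'| = 6/3 = 2 is the order of the abelianisation.

Answer: 3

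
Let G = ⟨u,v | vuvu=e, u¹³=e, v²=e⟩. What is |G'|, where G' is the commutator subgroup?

G' = [G, G] is generated by all commutators. The generator-pair commutators are: [u, v] = u².
The subgroup they normally generate is {e, u, u², u³, u⁴, u⁵, u⁶, u⁷, u⁸, u⁹, u¹⁰, u¹¹, u¹²}, of order 13.
Check: |G/G'| = 26/13 = 2 is the order of the abelianisation.

Answer: 13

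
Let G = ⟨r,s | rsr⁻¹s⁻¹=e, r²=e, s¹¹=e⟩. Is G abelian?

Each pair of generators commutes: r·s = rs = s·r. Since the generators pairwise commute, every element of G commutes with every other, so G is abelian.

Answer: Yes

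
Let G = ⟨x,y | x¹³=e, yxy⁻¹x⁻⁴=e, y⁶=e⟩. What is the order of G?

Enumerate words in the generators, reducing via the relations: the distinct elements are
  {e, x, y, xy, x², x³, x⁴, x⁵, x⁶, x⁷, x⁸, x⁹, y², y³, y⁴, y⁵, xy², xy³, xy⁴, xy⁵, x²y, x³y, x¹², x¹¹, x¹⁰, x⁴y, x⁵y, x⁶y, x⁷y, x⁸y, x⁹y, x²y², x²y³, x²y⁴, x²y⁵, x³y², x³y³, x³y⁴, x³y⁵, x¹²y, x¹¹y, x¹⁰y, x⁴y², x⁴y³, x⁴y⁴, x⁴y⁵, x⁵y², x⁵y³, x⁵y⁴, x⁵y⁵, x⁶y², x⁶y³, x⁶y⁴, x⁶y⁵, x⁷y², x⁷y³, x⁷y⁴, x⁷y⁵, x⁸y², x⁸y³, x⁸y⁴, x⁸y⁵, x⁹y², x⁹y³, x⁹y⁴, x⁹y⁵, x¹²y², x¹²y³, x¹²y⁴, x¹²y⁵, x¹¹y², x¹¹y³, x¹¹y⁴, x¹¹y⁵, x¹⁰y², x¹⁰y³, x¹⁰y⁴, x¹⁰y⁵}.
No further products give new elements, so |G| = 78.

Answer: 78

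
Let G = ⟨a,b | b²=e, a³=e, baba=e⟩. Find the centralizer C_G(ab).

⟨ab⟩ ⊆ C_G(ab) since powers of ab commute with ab; so |C_G(ab)| ≥ |⟨ab⟩| = 2.
By orbit–stabilizer, |C_G(ab)| = |G| / |conj. class of ab| = 6 / 3 = 2.
The 2 elements commuting with ab are {e, ab}.

Answer: {e, ab}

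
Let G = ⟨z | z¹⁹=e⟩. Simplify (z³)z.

Compute (z³) · z by multiplying left to right and reducing via the relations at each step:
  (z³) · z = z⁴

Answer: z⁴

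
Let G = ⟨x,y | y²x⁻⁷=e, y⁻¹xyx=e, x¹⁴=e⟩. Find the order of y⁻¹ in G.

Compute successive powers until reaching e:
  (y⁻¹)¹ = y⁻¹, (y⁻¹)² = x⁷, (y⁻¹)³ = y, (y⁻¹)⁴ = e.
The smallest positive k with (y⁻¹)ᵏ = e is 4.

Answer: 4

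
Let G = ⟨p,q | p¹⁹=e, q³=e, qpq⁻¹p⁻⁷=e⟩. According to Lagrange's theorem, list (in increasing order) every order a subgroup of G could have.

|G| = 57 = 3 · 19. By Lagrange's theorem the order of any subgroup divides 57; the divisors of 57 are 1, 3, 19, 57.

Answer: 1, 3, 19, 57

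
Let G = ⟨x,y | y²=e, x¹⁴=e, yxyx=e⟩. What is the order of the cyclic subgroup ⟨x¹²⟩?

|⟨x¹²⟩| equals the order of x¹². Compute successive powers until reaching e:
  (x¹²)¹ = x¹², (x¹²)² = x¹⁰, (x¹²)³ = x⁸, (x¹²)⁴ = x⁶, (x¹²)⁵ = x⁴, (x¹²)⁶ = x², (x¹²)⁷ = e.
The smallest positive k with (x¹²)ᵏ = e is 7, so |⟨x¹²⟩| = 7.

Answer: 7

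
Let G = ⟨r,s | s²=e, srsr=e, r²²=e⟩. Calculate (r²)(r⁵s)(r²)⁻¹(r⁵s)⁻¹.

[(r²), (r⁵s)] = (r²)·(r⁵s)·(r²)⁻¹·(r⁵s)⁻¹.
  (r²) · (r⁵s) = r⁷s
  (r⁷s) · (r²⁰) = r⁹s
  (r⁹s) · (r⁵s) = r⁴

Answer: r⁴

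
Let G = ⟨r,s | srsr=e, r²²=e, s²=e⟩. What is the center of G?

An element z ∈ Z(G) iff z commutes with every generator.
For example r¹¹ is central: (r¹¹)·r = r¹² = r·(r¹¹); (r¹¹)·s = r¹¹s = s·(r¹¹).
Whereas r ∉ Z(G) since r·s = rs ≠ r²¹s = s·r.
Checking each of the 44 elements this way gives Z(G) = {e, r¹¹}, of order 2.

Answer: {e, r¹¹}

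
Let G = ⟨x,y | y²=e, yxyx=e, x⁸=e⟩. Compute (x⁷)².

Compute successive powers of (x⁷), reducing at each step:
  (x⁷)²: (x⁷) · x⁷ = x⁶

Answer: x⁶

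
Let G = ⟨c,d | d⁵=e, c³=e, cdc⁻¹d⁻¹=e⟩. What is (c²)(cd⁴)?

Compute (c²) · (cd⁴) by multiplying left to right and reducing via the relations at each step:
  (c²) · c = e
  e · d⁴ = d⁴

Answer: d⁴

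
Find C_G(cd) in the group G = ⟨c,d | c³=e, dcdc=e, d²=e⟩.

⟨cd⟩ ⊆ C_G(cd) since powers of cd commute with cd; so |C_G(cd)| ≥ |⟨cd⟩| = 2.
By orbit–stabilizer, |C_G(cd)| = |G| / |conj. class of cd| = 6 / 3 = 2.
The 2 elements commuting with cd are {e, cd}.

Answer: {e, cd}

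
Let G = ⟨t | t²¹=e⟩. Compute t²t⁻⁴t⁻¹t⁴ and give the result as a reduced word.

Multiply left to right, reducing at each step:
  (t²) · t⁻⁴ = t¹⁹
  (t¹⁹) · t⁻¹ = t¹⁸
  (t¹⁸) · t⁴ = t

Answer: t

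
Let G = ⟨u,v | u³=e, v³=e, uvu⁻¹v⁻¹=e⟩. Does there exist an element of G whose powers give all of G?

|G| = 9, but the maximum element order in G is 3 < 9. No single element generates all of G, so G is not cyclic.

Answer: No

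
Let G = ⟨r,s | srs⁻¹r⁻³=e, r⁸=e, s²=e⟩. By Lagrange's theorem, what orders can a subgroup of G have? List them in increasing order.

|G| = 16 = 2⁴. By Lagrange's theorem the order of any subgroup divides 16; the divisors of 16 are 1, 2, 4, 8, 16.

Answer: 1, 2, 4, 8, 16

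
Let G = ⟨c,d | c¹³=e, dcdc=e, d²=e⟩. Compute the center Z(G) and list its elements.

An element z ∈ Z(G) iff z commutes with every generator.
For example e is central: e·c = c = c·e; e·d = d = d·e.
Whereas c ∉ Z(G) since c·d = cd ≠ c¹²d = d·c.
Checking each of the 26 elements this way gives Z(G) = {e}, of order 1.

Answer: {e}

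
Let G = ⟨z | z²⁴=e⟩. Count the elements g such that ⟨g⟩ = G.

G is cyclic of order 24. An element generates G iff its order is 24, and a cyclic group of order 24 has exactly φ(24) = 8 such elements.

Answer: 8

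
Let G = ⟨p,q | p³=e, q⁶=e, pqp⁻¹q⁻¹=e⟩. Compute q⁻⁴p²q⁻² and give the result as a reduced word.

Multiply left to right, reducing at each step:
  (q²) · p² = p²q²
  (p²q²) · q⁻² = p²

Answer: p²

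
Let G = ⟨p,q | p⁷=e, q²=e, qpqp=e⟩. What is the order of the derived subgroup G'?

G' = [G, G] is generated by all commutators. The generator-pair commutators are: [p, q] = p².
The subgroup they normally generate is {e, p, p², p³, p⁴, p⁵, p⁶}, of order 7.
Check: |G/G'| = 14/7 = 2 is the order of the abelianisation.

Answer: 7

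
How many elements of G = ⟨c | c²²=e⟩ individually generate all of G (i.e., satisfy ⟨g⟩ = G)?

G is cyclic of order 22. An element generates G iff its order is 22, and a cyclic group of order 22 has exactly φ(22) = 10 such elements.

Answer: 10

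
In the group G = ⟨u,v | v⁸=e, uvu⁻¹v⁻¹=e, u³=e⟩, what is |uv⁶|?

Compute successive powers until reaching e:
  (uv⁶)¹ = uv⁶, (uv⁶)² = u²v⁴, (uv⁶)³ = v², (uv⁶)⁴ = u, (uv⁶)⁵ = u²v⁶, (uv⁶)⁶ = v⁴, (uv⁶)⁷ = uv², (uv⁶)⁸ = u², (uv⁶)⁹ = v⁶, (uv⁶)¹⁰ = uv⁴, (uv⁶)¹¹ = u²v², (uv⁶)¹² = e.
The smallest positive k with (uv⁶)ᵏ = e is 12.

Answer: 12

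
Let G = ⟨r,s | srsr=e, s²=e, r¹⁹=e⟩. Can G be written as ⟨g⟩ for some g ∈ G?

Every cyclic group is abelian. But r·s = rs while s·r = r¹⁸s, so r·s ≠ s·r and G is not abelian. Hence G is not cyclic.

Answer: No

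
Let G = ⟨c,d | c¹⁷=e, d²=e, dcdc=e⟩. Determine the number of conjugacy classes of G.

The conjugacy classes (representative and size) are:
  [e] (size 1), [c¹⁶] (size 2), [c²] (size 2), [c³] (size 2), [c¹³] (size 2), [c¹²] (size 2), [c⁶] (size 2), [c¹⁰] (size 2), [c⁹] (size 2), [c⁷d] (size 17).
Class equation: 1 + 2 + 2 + 2 + 2 + 2 + 2 + 2 + 2 + 17 = 34 = |G|. So G has 10 conjugacy classes.

Answer: 10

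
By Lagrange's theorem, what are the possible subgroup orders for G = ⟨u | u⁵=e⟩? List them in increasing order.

|G| = 5 = 5. By Lagrange's theorem the order of any subgroup divides 5; the divisors of 5 are 1, 5.

Answer: 1, 5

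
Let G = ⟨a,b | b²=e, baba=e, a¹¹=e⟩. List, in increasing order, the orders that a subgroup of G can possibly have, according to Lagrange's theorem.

|G| = 22 = 2 · 11. By Lagrange's theorem the order of any subgroup divides 22; the divisors of 22 are 1, 2, 11, 22.

Answer: 1, 2, 11, 22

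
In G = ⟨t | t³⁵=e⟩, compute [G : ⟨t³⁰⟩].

First find ord(t³⁰) by computing successive powers:
  (t³⁰)¹ = t³⁰, (t³⁰)² = t²⁵, (t³⁰)³ = t²⁰, (t³⁰)⁴ = t¹⁵, (t³⁰)⁵ = t¹⁰, (t³⁰)⁶ = t⁵, (t³⁰)⁷ = e.
So |⟨t³⁰⟩| = ord(t³⁰) = 7. With |G| = 35, by Lagrange [G : ⟨t³⁰⟩] = 35/7 = 5.

Answer: 5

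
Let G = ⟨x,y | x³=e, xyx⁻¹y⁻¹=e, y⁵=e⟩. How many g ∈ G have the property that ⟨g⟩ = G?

G is cyclic of order 15. An element generates G iff its order is 15, and a cyclic group of order 15 has exactly φ(15) = 8 such elements.

Answer: 8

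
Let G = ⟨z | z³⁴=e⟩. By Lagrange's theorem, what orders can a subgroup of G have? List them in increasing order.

|G| = 34 = 2 · 17. By Lagrange's theorem the order of any subgroup divides 34; the divisors of 34 are 1, 2, 17, 34.

Answer: 1, 2, 17, 34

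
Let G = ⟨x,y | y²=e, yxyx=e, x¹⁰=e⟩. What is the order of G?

Enumerate words in the generators, reducing via the relations: the distinct elements are
  {e, x, y, xy, x², x³, x⁴, x⁵, x⁶, x⁷, x⁸, x⁹, x²y, x³y, x⁴y, x⁵y, x⁶y, x⁷y, x⁸y, x⁹y}.
No further products give new elements, so |G| = 20.

Answer: 20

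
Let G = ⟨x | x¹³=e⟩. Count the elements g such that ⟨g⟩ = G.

G is cyclic of order 13. An element generates G iff its order is 13, and a cyclic group of order 13 has exactly φ(13) = 12 such elements.

Answer: 12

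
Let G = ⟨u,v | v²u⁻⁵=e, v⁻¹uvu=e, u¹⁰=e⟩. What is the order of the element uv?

Compute successive powers until reaching e:
  (uv)¹ = uv, (uv)² = u⁵, (uv)³ = uv⁻¹, (uv)⁴ = e.
The smallest positive k with (uv)ᵏ = e is 4.

Answer: 4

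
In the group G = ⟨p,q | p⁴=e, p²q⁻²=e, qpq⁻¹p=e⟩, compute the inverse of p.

The order of p is 4 (smallest k with pᵏ = e), so p⁻¹ = p³ = p³.
Check: p · (p³) → p · p³ = e, giving e as required.

Answer: p³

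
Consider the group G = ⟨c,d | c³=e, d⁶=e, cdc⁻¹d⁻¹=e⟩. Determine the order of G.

Enumerate words in the generators, reducing via the relations: the distinct elements are
  {c, d, e, cd, c², d², d³, d⁴, d⁵, cd², cd³, cd⁴, cd⁵, c²d, c²d², c²d³, c²d⁴, c²d⁵}.
No further products give new elements, so |G| = 18.

Answer: 18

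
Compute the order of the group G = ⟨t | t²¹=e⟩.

G is generated by a single element, so G is cyclic. The relator gives t²¹ = e and no smaller power is forced to be e, so the 21 powers {e, t, t², t³, t⁴, t⁵, t⁶, t⁷, t⁸, t⁹, t²⁰, t¹², t¹³, t¹¹, t¹⁰, t¹⁴, t¹⁵, t¹⁶, t¹⁷, t¹⁸, t¹⁹} are distinct. Hence |G| = 21.

Answer: 21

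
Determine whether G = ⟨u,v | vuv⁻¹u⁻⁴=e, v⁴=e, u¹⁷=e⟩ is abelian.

u·v = uv but v·u = u⁴v, so u·v ≠ v·u and G is not abelian.

Answer: No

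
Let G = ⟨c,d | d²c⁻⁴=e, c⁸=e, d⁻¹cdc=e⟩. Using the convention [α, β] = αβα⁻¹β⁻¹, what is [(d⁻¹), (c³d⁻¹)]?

[(d⁻¹), (c³d⁻¹)] = (d⁻¹)·(c³d⁻¹)·(d⁻¹)⁻¹·(c³d⁻¹)⁻¹.
  (d⁻¹) · (c³d⁻¹) = c
  c · d = cd
  (cd) · (c³d) = c²

Answer: c²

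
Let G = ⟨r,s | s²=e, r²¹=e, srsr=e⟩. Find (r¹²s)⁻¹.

The order of (r¹²s) is 2 (smallest k with (r¹²s)ᵏ = e), so (r¹²s)⁻¹ = (r¹²s)¹ = r¹²s.
Check: (r¹²s) · (r¹²s) → (r¹²s) · r¹² = s;   s · s = e, giving e as required.

Answer: r¹²s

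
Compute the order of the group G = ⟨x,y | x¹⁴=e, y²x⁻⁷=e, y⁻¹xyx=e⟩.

Enumerate words in the generators, reducing via the relations: the distinct elements are
  {e, x, y, xy, x², x³, x⁴, x⁵, x⁶, x⁷, x⁸, x⁹, x²y, x³y, x¹², x¹³, x¹¹, x¹⁰, x⁴y, x⁵y, x⁶y, y⁻¹, xy⁻¹, x²y⁻¹, x³y⁻¹, x⁴y⁻¹, x⁵y⁻¹, x⁶y⁻¹}.
No further products give new elements, so |G| = 28.

Answer: 28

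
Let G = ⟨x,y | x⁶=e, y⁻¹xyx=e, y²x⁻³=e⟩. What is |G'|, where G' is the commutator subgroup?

G' = [G, G] is generated by all commutators. The generator-pair commutators are: [x, y] = x².
The subgroup they normally generate is {e, x², x⁴}, of order 3.
Check: |G/G'| = 12/3 = 4 is the order of the abelianisation.

Answer: 3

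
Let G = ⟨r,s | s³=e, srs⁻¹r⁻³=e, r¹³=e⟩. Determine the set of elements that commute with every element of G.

An element z ∈ Z(G) iff z commutes with every generator.
For example e is central: e·r = r = r·e; e·s = s = s·e.
Whereas r ∉ Z(G) since r·s = rs ≠ r³s = s·r.
Checking each of the 39 elements this way gives Z(G) = {e}, of order 1.

Answer: {e}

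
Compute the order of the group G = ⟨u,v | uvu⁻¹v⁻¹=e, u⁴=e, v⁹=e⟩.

Enumerate words in the generators, reducing via the relations: the distinct elements are
  {e, u, v, uv, u², u³, v², v³, v⁴, v⁵, v⁶, v⁷, v⁸, uv², uv³, uv⁴, uv⁵, uv⁶, uv⁷, uv⁸, u²v, u³v, u²v², u²v³, u²v⁴, u²v⁵, u²v⁶, u²v⁷, u²v⁸, u³v², u³v³, u³v⁴, u³v⁵, u³v⁶, u³v⁷, u³v⁸}.
No further products give new elements, so |G| = 36.

Answer: 36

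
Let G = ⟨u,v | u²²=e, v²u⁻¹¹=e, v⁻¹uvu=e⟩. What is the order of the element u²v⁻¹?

Compute successive powers until reaching e:
  (u²v⁻¹)¹ = u²v⁻¹, (u²v⁻¹)² = u¹¹, (u²v⁻¹)³ = u²v, (u²v⁻¹)⁴ = e.
The smallest positive k with (u²v⁻¹)ᵏ = e is 4.

Answer: 4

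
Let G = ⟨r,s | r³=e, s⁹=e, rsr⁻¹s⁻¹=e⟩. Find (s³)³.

Compute successive powers of (s³), reducing at each step:
  (s³)²: (s³) · s³ = s⁶
  (s³)³: (s⁶) · s³ = e

Answer: e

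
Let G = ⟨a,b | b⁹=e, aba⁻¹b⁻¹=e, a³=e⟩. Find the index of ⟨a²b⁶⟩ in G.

First find ord(a²b⁶) by computing successive powers:
  (a²b⁶)¹ = a²b⁶, (a²b⁶)² = ab³, (a²b⁶)³ = e.
So |⟨a²b⁶⟩| = ord(a²b⁶) = 3. With |G| = 27, by Lagrange [G : ⟨a²b⁶⟩] = 27/3 = 9.

Answer: 9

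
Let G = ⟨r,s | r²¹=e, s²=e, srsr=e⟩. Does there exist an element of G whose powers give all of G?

Every cyclic group is abelian. But r·s = rs while s·r = r²⁰s, so r·s ≠ s·r and G is not abelian. Hence G is not cyclic.

Answer: No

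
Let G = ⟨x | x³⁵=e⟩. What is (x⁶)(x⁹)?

Compute (x⁶) · (x⁹) by multiplying left to right and reducing via the relations at each step:
  (x⁶) · x⁹ = x¹⁵

Answer: x¹⁵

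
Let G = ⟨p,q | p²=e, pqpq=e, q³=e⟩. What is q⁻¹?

The order of q is 3 (smallest k with qᵏ = e), so q⁻¹ = q² = q².
Check: q · (q²) → q · q² = e, giving e as required.

Answer: q²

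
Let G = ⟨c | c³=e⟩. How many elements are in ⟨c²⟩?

|⟨c²⟩| equals the order of c². Compute successive powers until reaching e:
  (c²)¹ = c², (c²)² = c, (c²)³ = e.
The smallest positive k with (c²)ᵏ = e is 3, so |⟨c²⟩| = 3.

Answer: 3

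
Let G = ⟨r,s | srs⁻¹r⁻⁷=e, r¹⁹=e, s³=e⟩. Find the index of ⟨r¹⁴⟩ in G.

First find ord(r¹⁴) by computing successive powers:
  (r¹⁴)¹ = r¹⁴, (r¹⁴)² = r⁹, (r¹⁴)³ = r⁴, (r¹⁴)⁴ = r¹⁸, (r¹⁴)⁵ = r¹³, (r¹⁴)⁶ = r⁸, (r¹⁴)⁷ = r³, (r¹⁴)⁸ = r¹⁷, (r¹⁴)⁹ = r¹², (r¹⁴)¹⁰ = r⁷, (r¹⁴)¹¹ = r², (r¹⁴)¹² = r¹⁶, (r¹⁴)¹³ = r¹¹, (r¹⁴)¹⁴ = r⁶, (r¹⁴)¹⁵ = r, (r¹⁴)¹⁶ = r¹⁵, (r¹⁴)¹⁷ = r¹⁰, (r¹⁴)¹⁸ = r⁵, (r¹⁴)¹⁹ = e.
So |⟨r¹⁴⟩| = ord(r¹⁴) = 19. With |G| = 57, by Lagrange [G : ⟨r¹⁴⟩] = 57/19 = 3.

Answer: 3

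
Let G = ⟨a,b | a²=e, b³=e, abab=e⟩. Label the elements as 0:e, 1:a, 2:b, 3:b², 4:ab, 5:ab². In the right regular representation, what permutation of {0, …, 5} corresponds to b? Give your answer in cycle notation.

(0 2 3)(1 4 5)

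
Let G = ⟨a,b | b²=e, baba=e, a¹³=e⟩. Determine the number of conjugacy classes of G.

The conjugacy classes (representative and size) are:
  [e] (size 1), [a¹²] (size 2), [a¹¹] (size 2), [a³] (size 2), [a⁴] (size 2), [a⁸] (size 2), [a⁶] (size 2), [b] (size 13).
Class equation: 1 + 2 + 2 + 2 + 2 + 2 + 2 + 13 = 26 = |G|. So G has 8 conjugacy classes.

Answer: 8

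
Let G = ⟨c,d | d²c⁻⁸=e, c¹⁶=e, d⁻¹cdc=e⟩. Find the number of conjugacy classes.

The conjugacy classes (representative and size) are:
  [e] (size 1), [c] (size 2), [c¹⁴] (size 2), [c³] (size 2), [c¹²] (size 2), [c⁵] (size 2), [c¹⁰] (size 2), [c⁷] (size 2), [c⁸] (size 1), [c⁶d] (size 8), [c³d⁻¹] (size 8).
Class equation: 1 + 2 + 2 + 2 + 2 + 2 + 2 + 2 + 1 + 8 + 8 = 32 = |G|. So G has 11 conjugacy classes.

Answer: 11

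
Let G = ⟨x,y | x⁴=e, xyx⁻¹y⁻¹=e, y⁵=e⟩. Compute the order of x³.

Compute successive powers until reaching e:
  (x³)¹ = x³, (x³)² = x², (x³)³ = x, (x³)⁴ = e.
The smallest positive k with (x³)ᵏ = e is 4.

Answer: 4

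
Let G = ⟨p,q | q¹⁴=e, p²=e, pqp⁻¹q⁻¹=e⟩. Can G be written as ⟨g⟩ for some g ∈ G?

|G| = 28, but the maximum element order in G is 14 < 28. No single element generates all of G, so G is not cyclic.

Answer: No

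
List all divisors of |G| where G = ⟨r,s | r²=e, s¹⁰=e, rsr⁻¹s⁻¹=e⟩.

|G| = 20 = 2² · 5. By Lagrange's theorem the order of any subgroup divides 20; the divisors of 20 are 1, 2, 4, 5, 10, 20.

Answer: 1, 2, 4, 5, 10, 20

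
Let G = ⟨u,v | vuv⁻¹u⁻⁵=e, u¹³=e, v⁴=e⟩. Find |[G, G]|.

G' = [G, G] is generated by all commutators. The generator-pair commutators are: [u, v] = u⁹.
The subgroup they normally generate is {e, u, u², u³, u⁴, u⁵, u⁶, u⁷, u⁸, u⁹, u¹⁰, u¹¹, u¹²}, of order 13.
Check: |G/G'| = 52/13 = 4 is the order of the abelianisation.

Answer: 13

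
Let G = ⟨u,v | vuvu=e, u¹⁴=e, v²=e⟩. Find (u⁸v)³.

Compute successive powers of (u⁸v), reducing at each step:
  (u⁸v)²: (u⁸v) · u⁸ = v;   v · v = e
  (u⁸v)³: e · u⁸ = u⁸;   (u⁸) · v = u⁸v

Answer: u⁸v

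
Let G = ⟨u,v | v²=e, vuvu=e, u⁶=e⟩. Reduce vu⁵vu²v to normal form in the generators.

Multiply left to right, reducing at each step:
  v · u⁵ = uv
  (uv) · v = u
  u · u² = u³
  (u³) · v = u³v

Answer: u³v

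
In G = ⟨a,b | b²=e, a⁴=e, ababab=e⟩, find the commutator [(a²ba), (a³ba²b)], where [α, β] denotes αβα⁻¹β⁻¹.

[(a²ba), (a³ba²b)] = (a²ba)·(a³ba²b)·(a²ba)⁻¹·(a³ba²b)⁻¹.
  (a²ba) · (a³ba²b) = b
  b · (a³ba²) = aba³
  (aba³) · (a³ba²b) = a³ba²

Answer: a³ba²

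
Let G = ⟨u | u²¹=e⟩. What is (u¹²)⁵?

Compute successive powers of (u¹²), reducing at each step:
  (u¹²)²: (u¹²) · u¹² = u³
  (u¹²)³: (u³) · u¹² = u¹⁵
  (u¹²)⁴: (u¹⁵) · u¹² = u⁶
  (u¹²)⁵: (u⁶) · u¹² = u¹⁸

Answer: u¹⁸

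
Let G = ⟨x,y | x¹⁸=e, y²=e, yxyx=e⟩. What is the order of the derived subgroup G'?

G' = [G, G] is generated by all commutators. The generator-pair commutators are: [x, y] = x².
The subgroup they normally generate is {e, x², x⁴, x⁶, x⁸, x¹⁰, x¹², x¹⁴, x¹⁶}, of order 9.
Check: |G/G'| = 36/9 = 4 is the order of the abelianisation.

Answer: 9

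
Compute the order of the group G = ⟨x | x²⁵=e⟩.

G is generated by a single element, so G is cyclic. The relator gives x²⁵ = e and no smaller power is forced to be e, so the 25 powers {e, x, x², x³, x⁴, x⁵, x⁶, x⁷, x⁸, x⁹, x²², x²³, x²¹, x²⁰, x²⁴, x¹², x¹³, x¹¹, x¹⁰, x¹⁴, x¹⁵, x¹⁶, x¹⁷, x¹⁸, x¹⁹} are distinct. Hence |G| = 25.

Answer: 25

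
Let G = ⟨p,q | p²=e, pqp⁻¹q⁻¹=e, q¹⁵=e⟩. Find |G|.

Enumerate words in the generators, reducing via the relations: the distinct elements are
  {e, p, q, pq, q², q³, q⁴, q⁵, q⁶, q⁷, q⁸, q⁹, pq², pq³, pq⁴, pq⁵, pq⁶, pq⁷, pq⁸, pq⁹, q¹², q¹³, q¹¹, q¹⁰, q¹⁴, pq¹², pq¹³, pq¹¹, pq¹⁰, pq¹⁴}.
No further products give new elements, so |G| = 30.

Answer: 30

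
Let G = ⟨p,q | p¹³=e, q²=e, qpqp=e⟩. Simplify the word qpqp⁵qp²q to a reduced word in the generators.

Multiply left to right, reducing at each step:
  q · p = p¹²q
  (p¹²q) · q = p¹²
  (p¹²) · p⁵ = p⁴
  (p⁴) · q = p⁴q
  (p⁴q) · p² = p²q
  (p²q) · q = p²

Answer: p²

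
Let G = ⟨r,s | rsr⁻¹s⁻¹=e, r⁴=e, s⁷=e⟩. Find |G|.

Enumerate words in the generators, reducing via the relations: the distinct elements are
  {e, r, s, rs, r², r³, s², s³, s⁴, s⁵, s⁶, rs², rs³, rs⁴, rs⁵, rs⁶, r²s, r³s, r²s², r²s³, r²s⁴, r²s⁵, r²s⁶, r³s², r³s³, r³s⁴, r³s⁵, r³s⁶}.
No further products give new elements, so |G| = 28.

Answer: 28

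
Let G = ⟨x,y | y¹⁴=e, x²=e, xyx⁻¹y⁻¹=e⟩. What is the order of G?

Enumerate words in the generators, reducing via the relations: the distinct elements are
  {e, x, y, xy, y², y³, y⁴, y⁵, y⁶, y⁷, y⁸, y⁹, xy², xy³, xy⁴, xy⁵, xy⁶, xy⁷, xy⁸, xy⁹, y¹², y¹³, y¹¹, y¹⁰, xy¹², xy¹³, xy¹¹, xy¹⁰}.
No further products give new elements, so |G| = 28.

Answer: 28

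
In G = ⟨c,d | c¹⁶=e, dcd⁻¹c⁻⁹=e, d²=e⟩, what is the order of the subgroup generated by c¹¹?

|⟨c¹¹⟩| equals the order of c¹¹. Compute successive powers until reaching e:
  (c¹¹)¹ = c¹¹, (c¹¹)² = c⁶, (c¹¹)³ = c, (c¹¹)⁴ = c¹², (c¹¹)⁵ = c⁷, (c¹¹)⁶ = c², (c¹¹)⁷ = c¹³, (c¹¹)⁸ = c⁸, (c¹¹)⁹ = c³, (c¹¹)¹⁰ = c¹⁴, (c¹¹)¹¹ = c⁹, (c¹¹)¹² = c⁴, (c¹¹)¹³ = c¹⁵, (c¹¹)¹⁴ = c¹⁰, (c¹¹)¹⁵ = c⁵, (c¹¹)¹⁶ = e.
The smallest positive k with (c¹¹)ᵏ = e is 16, so |⟨c¹¹⟩| = 16.

Answer: 16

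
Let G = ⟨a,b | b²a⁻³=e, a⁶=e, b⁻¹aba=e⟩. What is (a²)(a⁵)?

Compute (a²) · (a⁵) by multiplying left to right and reducing via the relations at each step:
  (a²) · a⁵ = a

Answer: a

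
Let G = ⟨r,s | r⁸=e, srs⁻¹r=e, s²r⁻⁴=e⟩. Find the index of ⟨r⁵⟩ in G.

First find ord(r⁵) by computing successive powers:
  (r⁵)¹ = r⁵, (r⁵)² = r², (r⁵)³ = r⁷, (r⁵)⁴ = r⁴, (r⁵)⁵ = r, (r⁵)⁶ = r⁶, (r⁵)⁷ = r³, (r⁵)⁸ = e.
So |⟨r⁵⟩| = ord(r⁵) = 8. With |G| = 16, by Lagrange [G : ⟨r⁵⟩] = 16/8 = 2.

Answer: 2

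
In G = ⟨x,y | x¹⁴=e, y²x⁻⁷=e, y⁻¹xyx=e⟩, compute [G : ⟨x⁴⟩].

First find ord(x⁴) by computing successive powers:
  (x⁴)¹ = x⁴, (x⁴)² = x⁸, (x⁴)³ = x¹², (x⁴)⁴ = x², (x⁴)⁵ = x⁶, (x⁴)⁶ = x¹⁰, (x⁴)⁷ = e.
So |⟨x⁴⟩| = ord(x⁴) = 7. With |G| = 28, by Lagrange [G : ⟨x⁴⟩] = 28/7 = 4.

Answer: 4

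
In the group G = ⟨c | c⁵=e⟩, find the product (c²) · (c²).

Compute (c²) · (c²) by multiplying left to right and reducing via the relations at each step:
  (c²) · c² = c⁴

Answer: c⁴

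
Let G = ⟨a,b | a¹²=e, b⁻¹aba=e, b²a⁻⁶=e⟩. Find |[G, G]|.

G' = [G, G] is generated by all commutators. The generator-pair commutators are: [a, b] = a².
The subgroup they normally generate is {e, a², a⁴, a⁶, a⁸, a¹⁰}, of order 6.
Check: |G/G'| = 24/6 = 4 is the order of the abelianisation.

Answer: 6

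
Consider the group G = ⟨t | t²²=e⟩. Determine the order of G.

G is generated by a single element, so G is cyclic. The relator gives t²² = e and no smaller power is forced to be e, so the 22 powers {e, t, t², t³, t⁴, t⁵, t⁶, t⁷, t⁸, t⁹, t²¹, t²⁰, t¹², t¹³, t¹¹, t¹⁰, t¹⁴, t¹⁵, t¹⁶, t¹⁷, t¹⁸, t¹⁹} are distinct. Hence |G| = 22.

Answer: 22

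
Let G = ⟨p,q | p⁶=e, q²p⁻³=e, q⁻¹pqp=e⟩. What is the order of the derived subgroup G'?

G' = [G, G] is generated by all commutators. The generator-pair commutators are: [p, q] = p².
The subgroup they normally generate is {e, p², p⁴}, of order 3.
Check: |G/G'| = 12/3 = 4 is the order of the abelianisation.

Answer: 3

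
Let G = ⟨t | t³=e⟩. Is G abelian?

G has a single generator, so G is cyclic and hence abelian.

Answer: Yes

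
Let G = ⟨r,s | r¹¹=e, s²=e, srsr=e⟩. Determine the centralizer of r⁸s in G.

⟨r⁸s⟩ ⊆ C_G(r⁸s) since powers of r⁸s commute with r⁸s; so |C_G(r⁸s)| ≥ |⟨r⁸s⟩| = 2.
By orbit–stabilizer, |C_G(r⁸s)| = |G| / |conj. class of r⁸s| = 22 / 11 = 2.
The 2 elements commuting with r⁸s are {e, r⁸s}.

Answer: {e, r⁸s}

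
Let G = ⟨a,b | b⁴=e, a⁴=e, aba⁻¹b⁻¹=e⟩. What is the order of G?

Enumerate words in the generators, reducing via the relations: the distinct elements are
  {a, b, e, ab, a², a³, b², b³, ab², ab³, a²b, a³b, a²b², a²b³, a³b², a³b³}.
No further products give new elements, so |G| = 16.

Answer: 16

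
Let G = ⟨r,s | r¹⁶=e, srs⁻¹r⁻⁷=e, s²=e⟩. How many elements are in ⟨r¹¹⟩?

|⟨r¹¹⟩| equals the order of r¹¹. Compute successive powers until reaching e:
  (r¹¹)¹ = r¹¹, (r¹¹)² = r⁶, (r¹¹)³ = r, (r¹¹)⁴ = r¹², (r¹¹)⁵ = r⁷, (r¹¹)⁶ = r², (r¹¹)⁷ = r¹³, (r¹¹)⁸ = r⁸, (r¹¹)⁹ = r³, (r¹¹)¹⁰ = r¹⁴, (r¹¹)¹¹ = r⁹, (r¹¹)¹² = r⁴, (r¹¹)¹³ = r¹⁵, (r¹¹)¹⁴ = r¹⁰, (r¹¹)¹⁵ = r⁵, (r¹¹)¹⁶ = e.
The smallest positive k with (r¹¹)ᵏ = e is 16, so |⟨r¹¹⟩| = 16.

Answer: 16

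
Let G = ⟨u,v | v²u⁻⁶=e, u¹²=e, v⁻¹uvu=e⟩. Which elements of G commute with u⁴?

⟨u⁴⟩ ⊆ C_G(u⁴) since powers of u⁴ commute with u⁴; so |C_G(u⁴)| ≥ |⟨u⁴⟩| = 3.
By orbit–stabilizer, |C_G(u⁴)| = |G| / |conj. class of u⁴| = 24 / 2 = 12.
The 12 elements commuting with u⁴ are {e, u, u², u³, u⁴, u⁵, u⁶, u⁷, u⁸, u⁹, u¹⁰, u¹¹}.

Answer: {e, u, u², u³, u⁴, u⁵, u⁶, u⁷, u⁸, u⁹, u¹⁰, u¹¹}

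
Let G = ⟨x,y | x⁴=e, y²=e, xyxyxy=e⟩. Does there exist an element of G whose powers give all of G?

Every cyclic group is abelian. But x·y = xy while y·x = yx, so x·y ≠ y·x and G is not abelian. Hence G is not cyclic.

Answer: No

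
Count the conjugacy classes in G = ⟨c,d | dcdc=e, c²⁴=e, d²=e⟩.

The conjugacy classes (representative and size) are:
  [e] (size 1), [c²³] (size 2), [c²] (size 2), [c³] (size 2), [c²⁰] (size 2), [c¹⁹] (size 2), [c⁶] (size 2), [c⁷] (size 2), [c⁸] (size 2), [c⁹] (size 2), [c¹⁴] (size 2), [c¹¹] (size 2), [c¹²] (size 1), [c⁴d] (size 12), [c⁵d] (size 12).
Class equation: 1 + 2 + 2 + 2 + 2 + 2 + 2 + 2 + 2 + 2 + 2 + 2 + 1 + 12 + 12 = 48 = |G|. So G has 15 conjugacy classes.

Answer: 15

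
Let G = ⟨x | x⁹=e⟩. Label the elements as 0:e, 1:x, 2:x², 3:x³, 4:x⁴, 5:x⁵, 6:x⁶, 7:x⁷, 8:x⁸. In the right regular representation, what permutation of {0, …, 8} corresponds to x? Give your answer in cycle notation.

(0 1 2 3 4 5 6 7 8)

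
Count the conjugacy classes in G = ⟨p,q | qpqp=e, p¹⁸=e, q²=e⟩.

The conjugacy classes (representative and size) are:
  [e] (size 1), [p] (size 2), [p²] (size 2), [p³] (size 2), [p¹⁴] (size 2), [p⁵] (size 2), [p¹²] (size 2), [p⁷] (size 2), [p¹⁰] (size 2), [p⁹] (size 1), [p¹⁰q] (size 9), [pq] (size 9).
Class equation: 1 + 2 + 2 + 2 + 2 + 2 + 2 + 2 + 2 + 1 + 9 + 9 = 36 = |G|. So G has 12 conjugacy classes.

Answer: 12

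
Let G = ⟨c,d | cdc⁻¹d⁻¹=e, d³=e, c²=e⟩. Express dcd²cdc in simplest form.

Multiply left to right, reducing at each step:
  d · c = cd
  (cd) · d² = c
  c · c = e
  e · d = d
  d · c = cd

Answer: cd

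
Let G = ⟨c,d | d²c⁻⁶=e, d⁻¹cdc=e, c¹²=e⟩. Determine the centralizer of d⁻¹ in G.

⟨d⁻¹⟩ ⊆ C_G(d⁻¹) since powers of d⁻¹ commute with d⁻¹; so |C_G(d⁻¹)| ≥ |⟨d⁻¹⟩| = 4.
By orbit–stabilizer, |C_G(d⁻¹)| = |G| / |conj. class of d⁻¹| = 24 / 6 = 4.
The 4 elements commuting with d⁻¹ are {e, c⁶, d, d⁻¹}.

Answer: {e, c⁶, d, d⁻¹}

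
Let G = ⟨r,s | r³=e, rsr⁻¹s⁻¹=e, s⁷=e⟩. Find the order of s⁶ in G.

Compute successive powers until reaching e:
  (s⁶)¹ = s⁶, (s⁶)² = s⁵, (s⁶)³ = s⁴, (s⁶)⁴ = s³, (s⁶)⁵ = s², (s⁶)⁶ = s, (s⁶)⁷ = e.
The smallest positive k with (s⁶)ᵏ = e is 7.

Answer: 7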